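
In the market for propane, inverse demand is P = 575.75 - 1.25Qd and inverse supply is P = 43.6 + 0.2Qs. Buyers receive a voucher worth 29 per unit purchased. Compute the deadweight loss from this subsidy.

Pre-subsidy: 575.75 - 1.25Q = 43.6 + 0.2Q gives Q* = 367 and P* = 117.
With the rebate, buyers effectively pay Pb = Ps − 29, where Ps is the price sellers receive.
On the curves, Pb = 575.75 - 1.25Q and Ps = 43.6 + 0.2Q; the wedge Ps − Pb = 29 gives 43.6 + 0.2Q − (575.75 - 1.25Q) = 29, so Q' = 387.
Then Pb = 575.75 − 1.25·387 = 92 and Ps = 43.6 + 0.2·387 = 121.
The subsidy expands output by 387 − 367 = 20 past the efficient level; on those units the gap between marginal cost and willingness to pay runs from 0 up to 29.
DWL = ½ × 29 × 20 = 290.

Deadweight loss = 290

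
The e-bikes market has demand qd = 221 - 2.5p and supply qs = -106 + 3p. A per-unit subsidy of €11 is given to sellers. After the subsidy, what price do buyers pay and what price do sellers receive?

Pre-subsidy: 221 - 2.5p = -106 + 3p gives p* = 654/11, q* = 796/11.
With the subsidy, sellers receive ps = pb + 11 for each unit, where pb is the price buyers pay.
Supply in terms of pb becomes qs = -106 + 3(pb + 11) = -73 + 3pb. Setting this equal to demand: 221 - 2.5pb = -73 + 3pb, so pb = 588/11.
Sellers receive ps = 588/11 + 11 = 709/11; q' = 221 − 2.5·(588/11) = 961/11.

Buyers pay 588/11; sellers receive 709/11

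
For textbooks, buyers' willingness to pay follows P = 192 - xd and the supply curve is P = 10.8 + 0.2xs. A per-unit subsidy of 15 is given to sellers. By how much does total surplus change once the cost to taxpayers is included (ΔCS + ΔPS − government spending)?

Pre-subsidy: 192 - x = 10.8 + 0.2x gives x* = 151 and P* = 41.
With the subsidy, sellers receive Ps = Pb + 15 for each unit, where Pb is the price buyers pay.
On the curves, Pb = 192 - x and Ps = 10.8 + 0.2x; the wedge Ps − Pb = 15 gives 10.8 + 0.2x − (192 - x) = 15, so x' = 163.5.
Then Pb = 192 − 1·163.5 = 28.5 and Ps = 10.8 + 0.2·163.5 = 43.5.
ΔCS = ½(151 + 163.5)(41 − 28.5) = 1965.625; ΔPS = ½(151 + 163.5)(43.5 − 41) = 393.125.
Government spending = 15 × 163.5 = 2452.5.
Net change = 1965.625 + 393.125 − 2452.5 = -93.75. The loss equals the DWL triangle ½·15·12.5.

Net change in total surplus = -93.75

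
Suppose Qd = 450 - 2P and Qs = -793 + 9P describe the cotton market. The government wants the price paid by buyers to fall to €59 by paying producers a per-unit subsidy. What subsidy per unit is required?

Required subsidy s = €66 per unit

At a buyer price of 59, quantity demanded is 450 − 2·59 = 332.
Sellers supply 332 only when they receive Ps with -793 + 9·Ps = 332, i.e. Ps = 125.
s = Ps − Pb = 125 − 59 = 66.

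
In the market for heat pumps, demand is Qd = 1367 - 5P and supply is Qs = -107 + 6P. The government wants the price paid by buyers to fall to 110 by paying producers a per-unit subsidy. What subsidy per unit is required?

Required subsidy s = 44 per unit

At a buyer price of 110, quantity demanded is 1367 − 5·110 = 817.
Sellers supply 817 only when they receive Ps with -107 + 6·Ps = 817, i.e. Ps = 154.
s = Ps − Pb = 154 − 110 = 44.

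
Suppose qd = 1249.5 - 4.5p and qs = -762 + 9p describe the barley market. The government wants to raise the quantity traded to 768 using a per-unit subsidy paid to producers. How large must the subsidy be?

At q = 768, invert demand for the buyer price: pb = (1249.5 − 768)/4.5 = 107; invert supply for the seller price: ps = (768 − (-762))/9 = 170.
The subsidy must fill the gap: s = ps − pb = 170 − 107 = 63.

Required subsidy s = 63 per unit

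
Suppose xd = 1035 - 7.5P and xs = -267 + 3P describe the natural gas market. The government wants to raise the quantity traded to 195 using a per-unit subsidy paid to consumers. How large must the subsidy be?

At x = 195, invert demand for the buyer price: Pb = (1035 − 195)/7.5 = 112; invert supply for the seller price: Ps = (195 − (-267))/3 = 154.
The subsidy must fill the gap: s = Ps − Pb = 154 − 112 = 42.

Required subsidy s = 42 per unit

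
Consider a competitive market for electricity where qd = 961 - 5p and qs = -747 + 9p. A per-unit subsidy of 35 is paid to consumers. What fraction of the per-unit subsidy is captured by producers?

Producer share = 5/14

Pre-subsidy: 961 - 5p = -747 + 9p gives p* = 122, q* = 351.
With the rebate, buyers effectively pay pb = ps − 35, where ps is the price sellers receive.
Demand in terms of ps becomes qd = 961 − 5(ps − 35) = 1136 - 5ps. Setting this equal to supply: 1136 - 5ps = -747 + 9ps, so ps = 134.5.
Buyers pay pb = 134.5 − 35 = 99.5; q' = -747 + 9·134.5 = 463.5.
Buyers' price falls by p* − pb = 122 − 99.5 = 22.5; sellers' price rises by ps − p* = 134.5 − 122 = 12.5.
So producers capture 12.5/35 = 5/14 of each unit of subsidy.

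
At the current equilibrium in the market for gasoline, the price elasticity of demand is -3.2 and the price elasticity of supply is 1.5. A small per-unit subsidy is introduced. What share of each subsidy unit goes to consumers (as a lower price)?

Consumer share = 15/47

For a small subsidy around the equilibrium, the benefit split depends on the relative slopes, which at a point are proportional to the elasticities.
Buyer share = εs/(εs + |εd|) = 1.5/(1.5 + 3.2) = 15/47; seller share = |εd|/(εs + |εd|) = 32/47.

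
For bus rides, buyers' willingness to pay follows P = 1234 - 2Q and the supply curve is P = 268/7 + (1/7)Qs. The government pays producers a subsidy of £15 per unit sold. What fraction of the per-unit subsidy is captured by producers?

Pre-subsidy: 1234 - 2Q = 268/7 + (1/7)Q gives Q* = 558 and P* = 118.
With the subsidy, sellers receive Ps = Pb + 15 for each unit, where Pb is the price buyers pay.
On the curves, Pb = 1234 - 2Q and Ps = 268/7 + (1/7)Q; the wedge Ps − Pb = 15 gives 268/7 + (1/7)Q − (1234 - 2Q) = 15, so Q' = 565.
Then Pb = 1234 − 2·565 = 104 and Ps = 268/7 + (1/7)·565 = 119.
Buyers' price falls by P* − Pb = 118 − 104 = 14; sellers' price rises by Ps − P* = 119 − 118 = 1.
So producers capture 1/15 = 1/15 of each unit of subsidy.

Producer share = 1/15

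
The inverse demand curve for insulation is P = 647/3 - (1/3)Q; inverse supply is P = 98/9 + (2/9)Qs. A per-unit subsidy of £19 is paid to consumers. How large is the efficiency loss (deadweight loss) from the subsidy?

Pre-subsidy: 647/3 - (1/3)Q = 98/9 + (2/9)Q gives Q* = 368.6 and P* = 92.8.
With the rebate, buyers effectively pay Pb = Ps − 19, where Ps is the price sellers receive.
On the curves, Pb = 647/3 - (1/3)Q and Ps = 98/9 + (2/9)Q; the wedge Ps − Pb = 19 gives 98/9 + (2/9)Q − (647/3 - (1/3)Q) = 19, so Q' = 402.8.
Then Pb = 647/3 − (1/3)·402.8 = 81.4 and Ps = 98/9 + (2/9)·402.8 = 100.4.
The subsidy expands output by 402.8 − 368.6 = 34.2 past the efficient level; on those units the gap between marginal cost and willingness to pay runs from 0 up to 19.
DWL = ½ × 19 × 34.2 = 324.9.

Deadweight loss = £324.9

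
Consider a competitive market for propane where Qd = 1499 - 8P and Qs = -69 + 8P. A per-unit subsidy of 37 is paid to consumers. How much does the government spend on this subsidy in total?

Pre-subsidy: 1499 - 8P = -69 + 8P gives P* = 98, Q* = 715.
With the rebate, buyers effectively pay Pb = Ps − 37, where Ps is the price sellers receive.
Demand in terms of Ps becomes Qd = 1499 − 8(Ps − 37) = 1795 - 8Ps. Setting this equal to supply: 1795 - 8Ps = -69 + 8Ps, so Ps = 116.5.
Buyers pay Pb = 116.5 − 37 = 79.5; Q' = -69 + 8·116.5 = 863.
Government outlay = subsidy × quantity = 37 × 863 = 31931.

Government cost = 31931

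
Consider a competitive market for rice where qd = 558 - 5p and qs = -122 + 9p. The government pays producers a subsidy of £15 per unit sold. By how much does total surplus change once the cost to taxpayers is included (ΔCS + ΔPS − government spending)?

Pre-subsidy: 558 - 5p = -122 + 9p gives p* = 340/7, q* = 2206/7.
With the subsidy, sellers receive ps = pb + 15 for each unit, where pb is the price buyers pay.
Supply in terms of pb becomes qs = -122 + 9(pb + 15) = 13 + 9pb. Setting this equal to demand: 558 - 5pb = 13 + 9pb, so pb = 545/14.
Sellers receive ps = 545/14 + 15 = 755/14; q' = 558 − 5·(545/14) = 5087/14.
ΔCS = ½(2206/7 + 5087/14)(340/7 − 545/14) = 183195/56; ΔPS = ½(2206/7 + 5087/14)(755/14 − 340/7) = 101775/56.
Government spending = 15 × 5087/14 = 76305/14.
Net change = 183195/56 + 101775/56 − 76305/14 = -10125/28. The loss equals the DWL triangle ½·15·675/14.

Net change in total surplus = -10125/28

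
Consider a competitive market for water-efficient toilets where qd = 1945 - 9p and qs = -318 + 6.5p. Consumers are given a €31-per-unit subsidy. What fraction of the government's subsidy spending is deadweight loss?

Pre-subsidy: 1945 - 9p = -318 + 6.5p gives p* = 146, q* = 631.
With the rebate, buyers effectively pay pb = ps − 31, where ps is the price sellers receive.
Demand in terms of ps becomes qd = 1945 − 9(ps − 31) = 2224 - 9ps. Setting this equal to supply: 2224 - 9ps = -318 + 6.5ps, so ps = 164.
Buyers pay pb = 164 − 31 = 133; q' = -318 + 6.5·164 = 748.
ΔCS = ½(631 + 748)(146 − 133) = 8963.5; ΔPS = ½(631 + 748)(164 − 146) = 12411.
Government spending = 31 × 748 = 23188.
DWL = ½ × 31 × (748 − 631) = 1813.5; fraction = 1813.5 / 23188 = 117/1496.

DWL / government spending = 117/1496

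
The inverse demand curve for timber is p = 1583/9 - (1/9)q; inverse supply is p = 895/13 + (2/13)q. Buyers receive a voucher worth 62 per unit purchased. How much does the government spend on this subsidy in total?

Government cost = 39556

Pre-subsidy: 1583/9 - (1/9)q = 895/13 + (2/13)q gives q* = 404 and p* = 131.
With the rebate, buyers effectively pay pb = ps − 62, where ps is the price sellers receive.
On the curves, pb = 1583/9 - (1/9)q and ps = 895/13 + (2/13)q; the wedge ps − pb = 62 gives 895/13 + (2/13)q − (1583/9 - (1/9)q) = 62, so q' = 638.
Then pb = 1583/9 − (1/9)·638 = 105 and ps = 895/13 + (2/13)·638 = 167.
Government outlay = subsidy × quantity = 62 × 638 = 39556.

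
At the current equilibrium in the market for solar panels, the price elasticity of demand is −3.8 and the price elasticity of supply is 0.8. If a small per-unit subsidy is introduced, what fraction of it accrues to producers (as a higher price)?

Producer share = 19/23

For a small subsidy around the equilibrium, the benefit split depends on the relative slopes, which at a point are proportional to the elasticities.
Buyer share = εs/(εs + |εd|) = 0.8/(0.8 + 3.8) = 4/23; seller share = |εd|/(εs + |εd|) = 19/23.
So producers capture 19/23 of the subsidy.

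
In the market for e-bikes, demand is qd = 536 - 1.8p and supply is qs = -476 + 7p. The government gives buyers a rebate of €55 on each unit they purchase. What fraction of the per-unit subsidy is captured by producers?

Producer share = 9/44

Pre-subsidy: 536 - 1.8p = -476 + 7p gives p* = 115, q* = 329.
With the rebate, buyers effectively pay pb = ps − 55, where ps is the price sellers receive.
Demand in terms of ps becomes qd = 536 − 1.8(ps − 55) = 635 - 1.8ps. Setting this equal to supply: 635 - 1.8ps = -476 + 7ps, so ps = 126.25.
Buyers pay pb = 126.25 − 55 = 71.25; q' = -476 + 7·126.25 = 407.75.
Buyers' price falls by p* − pb = 115 − 71.25 = 43.75; sellers' price rises by ps − p* = 126.25 − 115 = 11.25.
So producers capture 11.25/55 = 9/44 of each unit of subsidy.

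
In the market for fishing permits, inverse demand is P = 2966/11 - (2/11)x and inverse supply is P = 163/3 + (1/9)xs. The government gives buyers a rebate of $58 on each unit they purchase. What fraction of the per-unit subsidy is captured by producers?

Producer share = 11/29

Pre-subsidy: 2966/11 - (2/11)x = 163/3 + (1/9)x gives x* = 735 and P* = 136.
With the rebate, buyers effectively pay Pb = Ps − 58, where Ps is the price sellers receive.
On the curves, Pb = 2966/11 - (2/11)x and Ps = 163/3 + (1/9)x; the wedge Ps − Pb = 58 gives 163/3 + (1/9)x − (2966/11 - (2/11)x) = 58, so x' = 933.
Then Pb = 2966/11 − (2/11)·933 = 100 and Ps = 163/3 + (1/9)·933 = 158.
Buyers' price falls by P* − Pb = 136 − 100 = 36; sellers' price rises by Ps − P* = 158 − 136 = 22.
So producers capture 22/58 = 11/29 of each unit of subsidy.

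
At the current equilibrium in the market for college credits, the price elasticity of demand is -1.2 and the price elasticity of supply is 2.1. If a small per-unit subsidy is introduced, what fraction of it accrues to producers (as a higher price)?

Producer share = 4/11

For a small subsidy around the equilibrium, the benefit split depends on the relative slopes, which at a point are proportional to the elasticities.
Buyer share = εs/(εs + |εd|) = 2.1/(2.1 + 1.2) = 7/11; seller share = |εd|/(εs + |εd|) = 4/11.
So producers capture 4/11 of the subsidy.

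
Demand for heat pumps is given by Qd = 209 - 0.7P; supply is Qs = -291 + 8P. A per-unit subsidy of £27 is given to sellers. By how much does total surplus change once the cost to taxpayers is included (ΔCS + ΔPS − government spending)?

Net change in total surplus = -6804/29

Pre-subsidy: 209 - 0.7P = -291 + 8P gives P* = 5000/87, Q* = 14683/87.
With the subsidy, sellers receive Ps = Pb + 27 for each unit, where Pb is the price buyers pay.
Supply in terms of Pb becomes Qs = -291 + 8(Pb + 27) = -75 + 8Pb. Setting this equal to demand: 209 - 0.7Pb = -75 + 8Pb, so Pb = 2840/87.
Sellers receive Ps = 2840/87 + 27 = 5189/87; Q' = 209 − 0.7·(2840/87) = 16195/87.
ΔCS = ½(14683/87 + 16195/87)(5000/87 − 2840/87) = 3705360/841; ΔPS = ½(14683/87 + 16195/87)(5189/87 − 5000/87) = 324219/841.
Government spending = 27 × 16195/87 = 145755/29.
Net change = 3705360/841 + 324219/841 − 145755/29 = -6804/29. The loss equals the DWL triangle ½·27·504/29.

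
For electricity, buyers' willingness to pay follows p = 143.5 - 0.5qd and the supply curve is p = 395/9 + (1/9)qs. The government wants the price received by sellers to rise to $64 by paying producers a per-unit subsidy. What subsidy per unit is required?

Required subsidy s = $11 per unit

At a seller price of 64, quantity supplied is -395 + 9·64 = 181.
Buyers absorb 181 only when they pay pb = 143.5 − 0.5·181 = 53.
s = ps − pb = 64 − 53 = 11.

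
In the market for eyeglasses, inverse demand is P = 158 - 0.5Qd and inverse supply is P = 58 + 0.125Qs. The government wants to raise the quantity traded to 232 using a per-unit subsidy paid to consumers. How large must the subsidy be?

Required subsidy s = 45 per unit

At Q = 232, from the demand curve buyers pay Pb = 158 − 0.5·232 = 42; from the supply curve sellers need Ps = 58 + 0.125·232 = 87.
The subsidy must fill the gap: s = Ps − Pb = 87 − 42 = 45.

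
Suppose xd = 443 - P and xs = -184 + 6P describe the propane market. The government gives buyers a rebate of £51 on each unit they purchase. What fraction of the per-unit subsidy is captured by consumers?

Pre-subsidy: 443 - P = -184 + 6P gives P* = 627/7, x* = 2474/7.
With the rebate, buyers effectively pay Pb = Ps − 51, where Ps is the price sellers receive.
Demand in terms of Ps becomes xd = 443 − 1(Ps − 51) = 494 - Ps. Setting this equal to supply: 494 - Ps = -184 + 6Ps, so Ps = 678/7.
Buyers pay Pb = 678/7 − 51 = 321/7; x' = -184 + 6·(678/7) = 2780/7.
Buyers' price falls by P* − Pb = 627/7 − 321/7 = 306/7; sellers' price rises by Ps − P* = 678/7 − 627/7 = 51/7.
So consumers capture (306/7)/51 = 6/7 of each unit of subsidy.

Consumer share = 6/7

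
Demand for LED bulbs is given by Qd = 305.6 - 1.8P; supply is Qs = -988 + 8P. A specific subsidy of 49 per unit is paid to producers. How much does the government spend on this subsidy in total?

Pre-subsidy: 305.6 - 1.8P = -988 + 8P gives P* = 132, Q* = 68.
With the subsidy, sellers receive Ps = Pb + 49 for each unit, where Pb is the price buyers pay.
Supply in terms of Pb becomes Qs = -988 + 8(Pb + 49) = -596 + 8Pb. Setting this equal to demand: 305.6 - 1.8Pb = -596 + 8Pb, so Pb = 92.
Sellers receive Ps = 92 + 49 = 141; Q' = 305.6 − 1.8·92 = 140.
Government outlay = subsidy × quantity = 49 × 140 = 6860.

Government cost = 6860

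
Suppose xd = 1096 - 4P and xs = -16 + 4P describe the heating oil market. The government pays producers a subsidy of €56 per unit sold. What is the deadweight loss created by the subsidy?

Pre-subsidy: 1096 - 4P = -16 + 4P gives P* = 139, x* = 540.
With the subsidy, sellers receive Ps = Pb + 56 for each unit, where Pb is the price buyers pay.
Supply in terms of Pb becomes xs = -16 + 4(Pb + 56) = 208 + 4Pb. Setting this equal to demand: 1096 - 4Pb = 208 + 4Pb, so Pb = 111.
Sellers receive Ps = 111 + 56 = 167; x' = 1096 − 4·111 = 652.
The subsidy expands output by 652 − 540 = 112 past the efficient level; on those units the gap between marginal cost and willingness to pay runs from 0 up to 56.
DWL = ½ × 56 × 112 = 3136.

Deadweight loss = €3136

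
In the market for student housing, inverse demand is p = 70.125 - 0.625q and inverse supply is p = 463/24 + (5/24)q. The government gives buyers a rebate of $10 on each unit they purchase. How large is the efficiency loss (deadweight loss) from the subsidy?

Pre-subsidy: 70.125 - 0.625q = 463/24 + (5/24)q gives q* = 61 and p* = 32.
With the rebate, buyers effectively pay pb = ps − 10, where ps is the price sellers receive.
On the curves, pb = 70.125 - 0.625q and ps = 463/24 + (5/24)q; the wedge ps − pb = 10 gives 463/24 + (5/24)q − (70.125 - 0.625q) = 10, so q' = 73.
Then pb = 70.125 − 0.625·73 = 24.5 and ps = 463/24 + (5/24)·73 = 34.5.
The subsidy expands output by 73 − 61 = 12 past the efficient level; on those units the gap between marginal cost and willingness to pay runs from 0 up to 10.
DWL = ½ × 10 × 12 = 60.

Deadweight loss = $60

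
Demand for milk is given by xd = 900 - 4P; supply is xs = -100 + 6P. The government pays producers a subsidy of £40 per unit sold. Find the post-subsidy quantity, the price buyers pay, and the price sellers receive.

Pre-subsidy: 900 - 4P = -100 + 6P gives P* = 100, x* = 500.
With the subsidy, sellers receive Ps = Pb + 40 for each unit, where Pb is the price buyers pay.
Supply in terms of Pb becomes xs = -100 + 6(Pb + 40) = 140 + 6Pb. Setting this equal to demand: 900 - 4Pb = 140 + 6Pb, so Pb = 76.
Sellers receive Ps = 76 + 40 = 116; x' = 900 − 4·76 = 596.

x' = 596; buyers pay £76; sellers receive £116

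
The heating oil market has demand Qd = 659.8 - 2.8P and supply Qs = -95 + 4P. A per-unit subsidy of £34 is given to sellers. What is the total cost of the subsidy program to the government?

Pre-subsidy: 659.8 - 2.8P = -95 + 4P gives P* = 111, Q* = 349.
With the subsidy, sellers receive Ps = Pb + 34 for each unit, where Pb is the price buyers pay.
Supply in terms of Pb becomes Qs = -95 + 4(Pb + 34) = 41 + 4Pb. Setting this equal to demand: 659.8 - 2.8Pb = 41 + 4Pb, so Pb = 91.
Sellers receive Ps = 91 + 34 = 125; Q' = 659.8 − 2.8·91 = 405.
Government outlay = subsidy × quantity = 34 × 405 = 13770.

Government cost = £13770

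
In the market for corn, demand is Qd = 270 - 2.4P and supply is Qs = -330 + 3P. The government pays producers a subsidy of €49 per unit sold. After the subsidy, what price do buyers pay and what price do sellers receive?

Buyers pay 755/9; sellers receive 1196/9

Pre-subsidy: 270 - 2.4P = -330 + 3P gives P* = 1000/9, Q* = 10/3.
With the subsidy, sellers receive Ps = Pb + 49 for each unit, where Pb is the price buyers pay.
Supply in terms of Pb becomes Qs = -330 + 3(Pb + 49) = -183 + 3Pb. Setting this equal to demand: 270 - 2.4Pb = -183 + 3Pb, so Pb = 755/9.
Sellers receive Ps = 755/9 + 49 = 1196/9; Q' = 270 − 2.4·(755/9) = 206/3.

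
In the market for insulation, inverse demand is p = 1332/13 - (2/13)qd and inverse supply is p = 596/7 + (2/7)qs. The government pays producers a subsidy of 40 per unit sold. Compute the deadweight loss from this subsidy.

Deadweight loss = 1820

Pre-subsidy: 1332/13 - (2/13)q = 596/7 + (2/7)q gives q* = 39.4 and p* = 96.4.
With the subsidy, sellers receive ps = pb + 40 for each unit, where pb is the price buyers pay.
On the curves, pb = 1332/13 - (2/13)q and ps = 596/7 + (2/7)q; the wedge ps − pb = 40 gives 596/7 + (2/7)q − (1332/13 - (2/13)q) = 40, so q' = 130.4.
Then pb = 1332/13 − (2/13)·130.4 = 82.4 and ps = 596/7 + (2/7)·130.4 = 122.4.
The subsidy expands output by 130.4 − 39.4 = 91 past the efficient level; on those units the gap between marginal cost and willingness to pay runs from 0 up to 40.
DWL = ½ × 40 × 91 = 1820.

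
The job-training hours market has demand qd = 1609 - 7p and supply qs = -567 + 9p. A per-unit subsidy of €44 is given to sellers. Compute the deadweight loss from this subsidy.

Pre-subsidy: 1609 - 7p = -567 + 9p gives p* = 136, q* = 657.
With the subsidy, sellers receive ps = pb + 44 for each unit, where pb is the price buyers pay.
Supply in terms of pb becomes qs = -567 + 9(pb + 44) = -171 + 9pb. Setting this equal to demand: 1609 - 7pb = -171 + 9pb, so pb = 111.25.
Sellers receive ps = 111.25 + 44 = 155.25; q' = 1609 − 7·111.25 = 830.25.
The subsidy expands output by 830.25 − 657 = 173.25 past the efficient level; on those units the gap between marginal cost and willingness to pay runs from 0 up to 44.
DWL = ½ × 44 × 173.25 = 3811.5.

Deadweight loss = €3811.5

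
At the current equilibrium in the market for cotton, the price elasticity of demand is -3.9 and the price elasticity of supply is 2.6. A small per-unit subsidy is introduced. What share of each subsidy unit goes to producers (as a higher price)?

Producer share = 0.6

For a small subsidy around the equilibrium, the benefit split depends on the relative slopes, which at a point are proportional to the elasticities.
Buyer share = εs/(εs + |εd|) = 2.6/(2.6 + 3.9) = 0.4; seller share = |εd|/(εs + |εd|) = 0.6.
So producers capture 0.6 of the subsidy.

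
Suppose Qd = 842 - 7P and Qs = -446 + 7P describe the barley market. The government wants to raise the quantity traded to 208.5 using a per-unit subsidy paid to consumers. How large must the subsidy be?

Required subsidy s = 3 per unit

At Q = 208.5, invert demand for the buyer price: Pb = (842 − 208.5)/7 = 90.5; invert supply for the seller price: Ps = (208.5 − (-446))/7 = 93.5.
The subsidy must fill the gap: s = Ps − Pb = 93.5 − 90.5 = 3.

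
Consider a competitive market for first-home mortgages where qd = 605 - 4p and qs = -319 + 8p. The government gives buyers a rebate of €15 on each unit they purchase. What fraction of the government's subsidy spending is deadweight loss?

Pre-subsidy: 605 - 4p = -319 + 8p gives p* = 77, q* = 297.
With the rebate, buyers effectively pay pb = ps − 15, where ps is the price sellers receive.
Demand in terms of ps becomes qd = 605 − 4(ps − 15) = 665 - 4ps. Setting this equal to supply: 665 - 4ps = -319 + 8ps, so ps = 82.
Buyers pay pb = 82 − 15 = 67; q' = -319 + 8·82 = 337.
ΔCS = ½(297 + 337)(77 − 67) = 3170; ΔPS = ½(297 + 337)(82 − 77) = 1585.
Government spending = 15 × 337 = 5055.
DWL = ½ × 15 × (337 − 297) = 300; fraction = 300 / 5055 = 20/337.

DWL / government spending = 20/337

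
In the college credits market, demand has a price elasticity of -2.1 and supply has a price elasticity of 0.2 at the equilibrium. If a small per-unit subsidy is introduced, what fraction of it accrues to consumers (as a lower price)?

Consumer share = 2/23

For a small subsidy around the equilibrium, the benefit split depends on the relative slopes, which at a point are proportional to the elasticities.
Buyer share = εs/(εs + |εd|) = 0.2/(0.2 + 2.1) = 2/23; seller share = |εd|/(εs + |εd|) = 21/23.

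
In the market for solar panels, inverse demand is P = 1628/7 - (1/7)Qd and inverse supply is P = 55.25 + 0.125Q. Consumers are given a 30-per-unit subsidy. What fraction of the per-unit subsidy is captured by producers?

Producer share = 7/15

Pre-subsidy: 1628/7 - (1/7)Q = 55.25 + 0.125Q gives Q* = 662 and P* = 138.
With the rebate, buyers effectively pay Pb = Ps − 30, where Ps is the price sellers receive.
On the curves, Pb = 1628/7 - (1/7)Q and Ps = 55.25 + 0.125Q; the wedge Ps − Pb = 30 gives 55.25 + 0.125Q − (1628/7 - (1/7)Q) = 30, so Q' = 774.
Then Pb = 1628/7 − (1/7)·774 = 122 and Ps = 55.25 + 0.125·774 = 152.
Buyers' price falls by P* − Pb = 138 − 122 = 16; sellers' price rises by Ps − P* = 152 − 138 = 14.
So producers capture 14/30 = 7/15 of each unit of subsidy.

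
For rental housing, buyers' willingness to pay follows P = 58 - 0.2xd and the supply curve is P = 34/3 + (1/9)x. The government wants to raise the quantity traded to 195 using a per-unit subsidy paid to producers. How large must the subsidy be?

At x = 195, from the demand curve buyers pay Pb = 58 − 0.2·195 = 19; from the supply curve sellers need Ps = 34/3 + (1/9)·195 = 33.
The subsidy must fill the gap: s = Ps − Pb = 33 − 19 = 14.

Required subsidy s = 14 per unit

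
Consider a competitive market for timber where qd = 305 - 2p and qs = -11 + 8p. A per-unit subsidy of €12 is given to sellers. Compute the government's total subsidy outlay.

Pre-subsidy: 305 - 2p = -11 + 8p gives p* = 31.6, q* = 241.8.
With the subsidy, sellers receive ps = pb + 12 for each unit, where pb is the price buyers pay.
Supply in terms of pb becomes qs = -11 + 8(pb + 12) = 85 + 8pb. Setting this equal to demand: 305 - 2pb = 85 + 8pb, so pb = 22.
Sellers receive ps = 22 + 12 = 34; q' = 305 − 2·22 = 261.
Government outlay = subsidy × quantity = 12 × 261 = 3132.

Government cost = €3132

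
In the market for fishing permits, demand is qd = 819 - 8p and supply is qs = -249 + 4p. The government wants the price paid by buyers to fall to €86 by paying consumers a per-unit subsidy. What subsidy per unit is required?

At a buyer price of 86, quantity demanded is 819 − 8·86 = 131.
Sellers supply 131 only when they receive ps with -249 + 4·ps = 131, i.e. ps = 95.
s = ps − pb = 95 − 86 = 9.

Required subsidy s = €9 per unit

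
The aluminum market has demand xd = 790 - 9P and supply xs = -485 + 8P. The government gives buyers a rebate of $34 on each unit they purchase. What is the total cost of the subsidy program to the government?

Government cost = $8806

Pre-subsidy: 790 - 9P = -485 + 8P gives P* = 75, x* = 115.
With the rebate, buyers effectively pay Pb = Ps − 34, where Ps is the price sellers receive.
Demand in terms of Ps becomes xd = 790 − 9(Ps − 34) = 1096 - 9Ps. Setting this equal to supply: 1096 - 9Ps = -485 + 8Ps, so Ps = 93.
Buyers pay Pb = 93 − 34 = 59; x' = -485 + 8·93 = 259.
Government outlay = subsidy × quantity = 34 × 259 = 8806.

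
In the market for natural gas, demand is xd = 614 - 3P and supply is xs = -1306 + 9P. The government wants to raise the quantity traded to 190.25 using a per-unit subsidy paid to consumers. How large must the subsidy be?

Required subsidy s = 25 per unit

At x = 190.25, invert demand for the buyer price: Pb = (614 − 190.25)/3 = 141.25; invert supply for the seller price: Ps = (190.25 − (-1306))/9 = 166.25.
The subsidy must fill the gap: s = Ps − Pb = 166.25 − 141.25 = 25.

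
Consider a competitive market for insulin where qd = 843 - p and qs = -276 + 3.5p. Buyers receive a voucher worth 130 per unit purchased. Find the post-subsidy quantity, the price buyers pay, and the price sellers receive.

q' = 6259/9; buyers pay 1328/9; sellers receive 2498/9

Pre-subsidy: 843 - p = -276 + 3.5p gives p* = 746/3, q* = 1783/3.
With the rebate, buyers effectively pay pb = ps − 130, where ps is the price sellers receive.
Demand in terms of ps becomes qd = 843 − 1(ps − 130) = 973 - ps. Setting this equal to supply: 973 - ps = -276 + 3.5ps, so ps = 2498/9.
Buyers pay pb = 2498/9 − 130 = 1328/9; q' = -276 + 3.5·(2498/9) = 6259/9.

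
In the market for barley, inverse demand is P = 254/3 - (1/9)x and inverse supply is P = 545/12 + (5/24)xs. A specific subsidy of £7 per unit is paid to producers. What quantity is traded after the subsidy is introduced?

x' = 3330/23

Pre-subsidy: 254/3 - (1/9)x = 545/12 + (5/24)x gives x* = 2826/23 and P* = 4900/69.
With the subsidy, sellers receive Ps = Pb + 7 for each unit, where Pb is the price buyers pay.
On the curves, Pb = 254/3 - (1/9)x and Ps = 545/12 + (5/24)x; the wedge Ps − Pb = 7 gives 545/12 + (5/24)x − (254/3 - (1/9)x) = 7, so x' = 3330/23.
Then Pb = 254/3 − (1/9)·(3330/23) = 4732/69 and Ps = 545/12 + (5/24)·(3330/23) = 5215/69.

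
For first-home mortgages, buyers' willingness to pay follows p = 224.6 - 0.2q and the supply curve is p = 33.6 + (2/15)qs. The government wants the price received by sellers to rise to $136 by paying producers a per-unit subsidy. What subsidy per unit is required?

At a seller price of 136, quantity supplied is -252 + 7.5·136 = 768.
Buyers absorb 768 only when they pay pb = 224.6 − 0.2·768 = 71.
s = ps − pb = 136 − 71 = 65.

Required subsidy s = $65 per unit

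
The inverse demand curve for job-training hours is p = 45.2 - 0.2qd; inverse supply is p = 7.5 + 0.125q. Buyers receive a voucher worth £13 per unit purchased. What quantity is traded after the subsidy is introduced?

q' = 156

Pre-subsidy: 45.2 - 0.2q = 7.5 + 0.125q gives q* = 116 and p* = 22.
With the rebate, buyers effectively pay pb = ps − 13, where ps is the price sellers receive.
On the curves, pb = 45.2 - 0.2q and ps = 7.5 + 0.125q; the wedge ps − pb = 13 gives 7.5 + 0.125q − (45.2 - 0.2q) = 13, so q' = 156.
Then pb = 45.2 − 0.2·156 = 14 and ps = 7.5 + 0.125·156 = 27.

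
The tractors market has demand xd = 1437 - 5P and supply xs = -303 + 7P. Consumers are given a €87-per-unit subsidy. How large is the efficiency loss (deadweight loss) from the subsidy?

Deadweight loss = €11038.125

Pre-subsidy: 1437 - 5P = -303 + 7P gives P* = 145, x* = 712.
With the rebate, buyers effectively pay Pb = Ps − 87, where Ps is the price sellers receive.
Demand in terms of Ps becomes xd = 1437 − 5(Ps − 87) = 1872 - 5Ps. Setting this equal to supply: 1872 - 5Ps = -303 + 7Ps, so Ps = 181.25.
Buyers pay Pb = 181.25 − 87 = 94.25; x' = -303 + 7·181.25 = 965.75.
The subsidy expands output by 965.75 − 712 = 253.75 past the efficient level; on those units the gap between marginal cost and willingness to pay runs from 0 up to 87.
DWL = ½ × 87 × 253.75 = 11038.125.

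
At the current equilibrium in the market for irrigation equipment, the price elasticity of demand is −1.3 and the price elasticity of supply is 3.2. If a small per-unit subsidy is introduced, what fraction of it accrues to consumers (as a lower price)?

For a small subsidy around the equilibrium, the benefit split depends on the relative slopes, which at a point are proportional to the elasticities.
Buyer share = εs/(εs + |εd|) = 3.2/(3.2 + 1.3) = 32/45; seller share = |εd|/(εs + |εd|) = 13/45.

Consumer share = 32/45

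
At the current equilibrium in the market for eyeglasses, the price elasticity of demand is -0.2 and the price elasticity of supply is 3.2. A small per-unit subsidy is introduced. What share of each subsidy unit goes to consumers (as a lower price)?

Consumer share = 16/17

For a small subsidy around the equilibrium, the benefit split depends on the relative slopes, which at a point are proportional to the elasticities.
Buyer share = εs/(εs + |εd|) = 3.2/(3.2 + 0.2) = 16/17; seller share = |εd|/(εs + |εd|) = 1/17.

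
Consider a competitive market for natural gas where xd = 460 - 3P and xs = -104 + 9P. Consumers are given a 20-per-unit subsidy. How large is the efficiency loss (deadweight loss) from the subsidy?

Pre-subsidy: 460 - 3P = -104 + 9P gives P* = 47, x* = 319.
With the rebate, buyers effectively pay Pb = Ps − 20, where Ps is the price sellers receive.
Demand in terms of Ps becomes xd = 460 − 3(Ps − 20) = 520 - 3Ps. Setting this equal to supply: 520 - 3Ps = -104 + 9Ps, so Ps = 52.
Buyers pay Pb = 52 − 20 = 32; x' = -104 + 9·52 = 364.
The subsidy expands output by 364 − 319 = 45 past the efficient level; on those units the gap between marginal cost and willingness to pay runs from 0 up to 20.
DWL = ½ × 20 × 45 = 450.

Deadweight loss = 450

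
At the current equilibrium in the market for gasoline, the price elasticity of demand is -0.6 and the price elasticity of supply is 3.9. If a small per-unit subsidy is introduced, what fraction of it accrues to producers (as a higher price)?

Producer share = 2/15

For a small subsidy around the equilibrium, the benefit split depends on the relative slopes, which at a point are proportional to the elasticities.
Buyer share = εs/(εs + |εd|) = 3.9/(3.9 + 0.6) = 13/15; seller share = |εd|/(εs + |εd|) = 2/15.
So producers capture 2/15 of the subsidy.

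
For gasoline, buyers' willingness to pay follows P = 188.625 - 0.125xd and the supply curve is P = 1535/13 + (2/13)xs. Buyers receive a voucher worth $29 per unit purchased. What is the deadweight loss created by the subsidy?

Deadweight loss = $1508

Pre-subsidy: 188.625 - 0.125x = 1535/13 + (2/13)x gives x* = 253 and P* = 157.
With the rebate, buyers effectively pay Pb = Ps − 29, where Ps is the price sellers receive.
On the curves, Pb = 188.625 - 0.125x and Ps = 1535/13 + (2/13)x; the wedge Ps − Pb = 29 gives 1535/13 + (2/13)x − (188.625 - 0.125x) = 29, so x' = 357.
Then Pb = 188.625 − 0.125·357 = 144 and Ps = 1535/13 + (2/13)·357 = 173.
The subsidy expands output by 357 − 253 = 104 past the efficient level; on those units the gap between marginal cost and willingness to pay runs from 0 up to 29.
DWL = ½ × 29 × 104 = 1508.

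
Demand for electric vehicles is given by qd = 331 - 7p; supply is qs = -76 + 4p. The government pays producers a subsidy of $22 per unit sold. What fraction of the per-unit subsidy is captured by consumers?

Pre-subsidy: 331 - 7p = -76 + 4p gives p* = 37, q* = 72.
With the subsidy, sellers receive ps = pb + 22 for each unit, where pb is the price buyers pay.
Supply in terms of pb becomes qs = -76 + 4(pb + 22) = 12 + 4pb. Setting this equal to demand: 331 - 7pb = 12 + 4pb, so pb = 29.
Sellers receive ps = 29 + 22 = 51; q' = 331 − 7·29 = 128.
Buyers' price falls by p* − pb = 37 − 29 = 8; sellers' price rises by ps − p* = 51 − 37 = 14.
So consumers capture 8/22 = 4/11 of each unit of subsidy.

Consumer share = 4/11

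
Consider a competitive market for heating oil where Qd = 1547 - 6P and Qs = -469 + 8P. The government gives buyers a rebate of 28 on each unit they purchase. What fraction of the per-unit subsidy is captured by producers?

Pre-subsidy: 1547 - 6P = -469 + 8P gives P* = 144, Q* = 683.
With the rebate, buyers effectively pay Pb = Ps − 28, where Ps is the price sellers receive.
Demand in terms of Ps becomes Qd = 1547 − 6(Ps − 28) = 1715 - 6Ps. Setting this equal to supply: 1715 - 6Ps = -469 + 8Ps, so Ps = 156.
Buyers pay Pb = 156 − 28 = 128; Q' = -469 + 8·156 = 779.
Buyers' price falls by P* − Pb = 144 − 128 = 16; sellers' price rises by Ps − P* = 156 − 144 = 12.
So producers capture 12/28 = 3/7 of each unit of subsidy.

Producer share = 3/7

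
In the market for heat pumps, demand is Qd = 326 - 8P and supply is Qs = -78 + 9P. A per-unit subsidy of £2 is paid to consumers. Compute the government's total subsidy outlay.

Pre-subsidy: 326 - 8P = -78 + 9P gives P* = 404/17, Q* = 2310/17.
With the rebate, buyers effectively pay Pb = Ps − 2, where Ps is the price sellers receive.
Demand in terms of Ps becomes Qd = 326 − 8(Ps − 2) = 342 - 8Ps. Setting this equal to supply: 342 - 8Ps = -78 + 9Ps, so Ps = 420/17.
Buyers pay Pb = 420/17 − 2 = 386/17; Q' = -78 + 9·(420/17) = 2454/17.
Government outlay = subsidy × quantity = 2 × 2454/17 = 4908/17.

Government cost = 4908/17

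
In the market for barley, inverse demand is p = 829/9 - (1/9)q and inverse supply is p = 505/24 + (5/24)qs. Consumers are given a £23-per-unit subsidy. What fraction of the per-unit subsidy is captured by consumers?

Pre-subsidy: 829/9 - (1/9)q = 505/24 + (5/24)q gives q* = 5117/23 and p* = 1550/23.
With the rebate, buyers effectively pay pb = ps − 23, where ps is the price sellers receive.
On the curves, pb = 829/9 - (1/9)q and ps = 505/24 + (5/24)q; the wedge ps − pb = 23 gives 505/24 + (5/24)q − (829/9 - (1/9)q) = 23, so q' = 6773/23.
Then pb = 829/9 − (1/9)·(6773/23) = 1366/23 and ps = 505/24 + (5/24)·(6773/23) = 1895/23.
Buyers' price falls by p* − pb = 1550/23 − 1366/23 = 8; sellers' price rises by ps − p* = 1895/23 − 1550/23 = 15.
So consumers capture 8/23 = 8/23 of each unit of subsidy.

Consumer share = 8/23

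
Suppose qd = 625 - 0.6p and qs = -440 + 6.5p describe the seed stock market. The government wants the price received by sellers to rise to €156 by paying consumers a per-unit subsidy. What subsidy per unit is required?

At a seller price of 156, quantity supplied is -440 + 6.5·156 = 574.
Buyers absorb 574 only when they pay pb with 625 − 0.6·pb = 574, i.e. pb = 85.
s = ps − pb = 156 − 85 = 71.

Required subsidy s = €71 per unit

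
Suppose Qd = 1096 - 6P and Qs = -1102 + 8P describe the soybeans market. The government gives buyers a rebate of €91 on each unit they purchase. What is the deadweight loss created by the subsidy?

Pre-subsidy: 1096 - 6P = -1102 + 8P gives P* = 157, Q* = 154.
With the rebate, buyers effectively pay Pb = Ps − 91, where Ps is the price sellers receive.
Demand in terms of Ps becomes Qd = 1096 − 6(Ps − 91) = 1642 - 6Ps. Setting this equal to supply: 1642 - 6Ps = -1102 + 8Ps, so Ps = 196.
Buyers pay Pb = 196 − 91 = 105; Q' = -1102 + 8·196 = 466.
The subsidy expands output by 466 − 154 = 312 past the efficient level; on those units the gap between marginal cost and willingness to pay runs from 0 up to 91.
DWL = ½ × 91 × 312 = 14196.

Deadweight loss = €14196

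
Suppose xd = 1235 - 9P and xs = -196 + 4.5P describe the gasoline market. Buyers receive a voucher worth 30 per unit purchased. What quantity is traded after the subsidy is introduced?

x' = 371

Pre-subsidy: 1235 - 9P = -196 + 4.5P gives P* = 106, x* = 281.
With the rebate, buyers effectively pay Pb = Ps − 30, where Ps is the price sellers receive.
Demand in terms of Ps becomes xd = 1235 − 9(Ps − 30) = 1505 - 9Ps. Setting this equal to supply: 1505 - 9Ps = -196 + 4.5Ps, so Ps = 126.
Buyers pay Pb = 126 − 30 = 96; x' = -196 + 4.5·126 = 371.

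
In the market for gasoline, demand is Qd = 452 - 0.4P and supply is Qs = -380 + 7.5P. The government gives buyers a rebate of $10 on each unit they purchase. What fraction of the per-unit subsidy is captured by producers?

Pre-subsidy: 452 - 0.4P = -380 + 7.5P gives P* = 8320/79, Q* = 32380/79.
With the rebate, buyers effectively pay Pb = Ps − 10, where Ps is the price sellers receive.
Demand in terms of Ps becomes Qd = 452 − 0.4(Ps − 10) = 456 - 0.4Ps. Setting this equal to supply: 456 - 0.4Ps = -380 + 7.5Ps, so Ps = 8360/79.
Buyers pay Pb = 8360/79 − 10 = 7570/79; Q' = -380 + 7.5·(8360/79) = 32680/79.
Buyers' price falls by P* − Pb = 8320/79 − 7570/79 = 750/79; sellers' price rises by Ps − P* = 8360/79 − 8320/79 = 40/79.
So producers capture (40/79)/10 = 4/79 of each unit of subsidy.

Producer share = 4/79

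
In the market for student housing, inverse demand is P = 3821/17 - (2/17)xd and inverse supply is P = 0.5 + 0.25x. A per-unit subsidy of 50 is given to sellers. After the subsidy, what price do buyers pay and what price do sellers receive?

Buyers pay 137; sellers receive 187

Pre-subsidy: 3821/17 - (2/17)x = 0.5 + 0.25x gives x* = 610 and P* = 153.
With the subsidy, sellers receive Ps = Pb + 50 for each unit, where Pb is the price buyers pay.
On the curves, Pb = 3821/17 - (2/17)x and Ps = 0.5 + 0.25x; the wedge Ps − Pb = 50 gives 0.5 + 0.25x − (3821/17 - (2/17)x) = 50, so x' = 746.
Then Pb = 3821/17 − (2/17)·746 = 137 and Ps = 0.5 + 0.25·746 = 187.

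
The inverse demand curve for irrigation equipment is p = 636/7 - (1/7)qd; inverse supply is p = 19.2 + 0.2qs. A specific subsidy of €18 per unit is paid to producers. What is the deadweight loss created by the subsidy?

Pre-subsidy: 636/7 - (1/7)q = 19.2 + 0.2q gives q* = 209 and p* = 61.
With the subsidy, sellers receive ps = pb + 18 for each unit, where pb is the price buyers pay.
On the curves, pb = 636/7 - (1/7)q and ps = 19.2 + 0.2q; the wedge ps − pb = 18 gives 19.2 + 0.2q − (636/7 - (1/7)q) = 18, so q' = 261.5.
Then pb = 636/7 − (1/7)·261.5 = 53.5 and ps = 19.2 + 0.2·261.5 = 71.5.
The subsidy expands output by 261.5 − 209 = 52.5 past the efficient level; on those units the gap between marginal cost and willingness to pay runs from 0 up to 18.
DWL = ½ × 18 × 52.5 = 472.5.

Deadweight loss = €472.5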